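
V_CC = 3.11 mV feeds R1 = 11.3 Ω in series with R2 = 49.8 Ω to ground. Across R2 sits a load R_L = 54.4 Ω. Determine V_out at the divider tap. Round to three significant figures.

R2 ‖ R_L = (49.8 × 54.4)/(49.8 + 54.4) = 26.00 Ω.
Voltage divider with the loaded lower leg: V_out = 3.11 × 26.00/(11.3 + 26.00) = 3.11 × 0.6970 = 2.168 mV.

V_out ≈ 2.17 mV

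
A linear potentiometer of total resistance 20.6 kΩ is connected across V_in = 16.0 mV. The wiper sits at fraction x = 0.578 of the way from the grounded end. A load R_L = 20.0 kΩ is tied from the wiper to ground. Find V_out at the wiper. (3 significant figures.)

Lower segment x·R_p = 11.91 kΩ; upper segment (1−x)·R_p = 8.693 kΩ.
R_L loads the lower segment: effective lower R = 7.463 kΩ.
Then V_out = V_in · 7.463/(8.693 + 7.463) = 7.391 mV.

V_out ≈ 7.39 mV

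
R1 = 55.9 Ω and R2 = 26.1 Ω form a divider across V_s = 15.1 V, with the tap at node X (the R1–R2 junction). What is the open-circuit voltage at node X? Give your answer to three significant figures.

V_th ≈ 4.81 V

V_th is the unloaded tap voltage: V_s · R2/(R1+R2) = 15.1 × 0.3183 = 4.806 V.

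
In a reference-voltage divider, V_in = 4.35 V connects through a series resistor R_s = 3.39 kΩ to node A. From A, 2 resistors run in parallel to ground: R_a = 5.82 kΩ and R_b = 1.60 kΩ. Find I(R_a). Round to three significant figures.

Equivalent of the parallel group: R_p = 1.255 kΩ.
V_A by voltage divider: V_A = 4.35 × 1.255/(3.39 + 1.255) = 1.175 V.
I(R_a) = V_A / R_a = 1.175/5.82 = 0.2019 mA.

I ≈ 0.202 mA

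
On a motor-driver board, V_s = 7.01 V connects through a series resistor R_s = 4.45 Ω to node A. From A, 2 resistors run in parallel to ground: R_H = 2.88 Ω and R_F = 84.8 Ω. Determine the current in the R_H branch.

Combine the parallel branches: R_p = (1/2.88 + 1/84.8)⁻¹ = 2.785 Ω.
V_A by voltage divider: V_A = 7.01 × 2.785/(4.45 + 2.785) = 2.699 V.
I(R_H) = V_A / R_H = 2.699/2.88 = 0.9370 A.
(Equivalently: I_total = 0.9688 A, then current-divider fraction G_k/ΣG = 0.9672.)

I ≈ 0.937 A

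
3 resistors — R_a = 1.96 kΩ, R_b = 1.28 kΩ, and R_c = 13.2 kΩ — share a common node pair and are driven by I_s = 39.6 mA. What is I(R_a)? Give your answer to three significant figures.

I ≈ 14.8 mA

Total conductance ΣG = 1/1.96 + 1/1.28 + 1/13.2 = 1.367 (units of 1/kΩ).
By the current-divider rule, I = I_s · G_k/ΣG = 39.6 × 0.3732 = 14.78 mA.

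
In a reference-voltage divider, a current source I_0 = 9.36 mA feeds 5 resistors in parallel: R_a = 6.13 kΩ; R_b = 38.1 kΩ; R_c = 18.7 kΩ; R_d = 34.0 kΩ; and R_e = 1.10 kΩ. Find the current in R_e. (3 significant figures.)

Total conductance ΣG = 1/6.13 + 1/38.1 + 1/18.7 + 1/34.0 + 1/1.10 = 1.181 (units of 1/kΩ).
By the current-divider rule, I = I_0 · G_k/ΣG = 9.36 × 0.7695 = 7.203 mA.

I ≈ 7.20 mA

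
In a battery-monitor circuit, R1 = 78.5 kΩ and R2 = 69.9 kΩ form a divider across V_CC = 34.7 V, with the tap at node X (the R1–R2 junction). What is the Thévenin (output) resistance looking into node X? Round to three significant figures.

Zeroing V_CC shorts the top of R1 to ground, so R_th = R1 ‖ R2 = 36.98 kΩ.

R_th ≈ 37.0 kΩ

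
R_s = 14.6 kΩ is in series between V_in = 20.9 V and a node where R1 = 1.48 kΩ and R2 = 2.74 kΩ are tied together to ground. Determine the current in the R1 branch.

Equivalent of the parallel group: R_p = 0.9609 kΩ.
Node voltage V_A = V_in · R_p/(R_s + R_p) = 20.9 × 0.06175 = 1.291 V.
Branch current I = V_A/R1 = 1.291/1.48 = 0.8721 mA.
(Check via current divider: I_total = 1.343 mA; share G_k/ΣG = 0.6493 → same result.)

I ≈ 0.872 mA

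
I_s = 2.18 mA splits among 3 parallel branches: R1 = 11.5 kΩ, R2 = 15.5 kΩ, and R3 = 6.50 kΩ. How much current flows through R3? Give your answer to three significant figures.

I ≈ 1.10 mA

ΣG = 1/11.5 + 1/15.5 + 1/6.50 = 0.3053.
R3 takes the fraction G_k/ΣG = 0.1538/0.3053 = 0.5039, so I = 2.18 × 0.5039 = 1.098 mA.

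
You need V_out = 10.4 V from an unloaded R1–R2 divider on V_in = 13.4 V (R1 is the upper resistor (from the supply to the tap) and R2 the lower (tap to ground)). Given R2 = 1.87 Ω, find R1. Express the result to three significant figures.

The divider ratio is R2/(R1+R2) = 10.4/13.4 = 0.7761.
So R1 = R2 · (V_in/V_out − 1) = 1.87 × (13.4/10.4 − 1) = 1.87 × 0.2885 = 0.5394 Ω.

R1 ≈ 0.539 Ω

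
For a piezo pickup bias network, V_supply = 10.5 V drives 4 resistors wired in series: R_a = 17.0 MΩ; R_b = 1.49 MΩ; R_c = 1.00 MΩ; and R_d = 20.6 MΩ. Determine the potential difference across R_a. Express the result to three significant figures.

V ≈ 4.45 V

Series total: ΣR = 17.0 + 1.49 + 1.00 + 20.6 = 40.09 MΩ.
Voltage divider: V = V_supply · (17.00 / 40.09) = 10.5 × 0.4240 = 4.452 V.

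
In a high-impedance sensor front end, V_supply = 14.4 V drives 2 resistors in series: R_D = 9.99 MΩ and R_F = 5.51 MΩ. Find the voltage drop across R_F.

V ≈ 5.12 V

Series total: ΣR = 9.99 + 5.51 = 15.50 MΩ.
By the voltage-divider rule, V = 14.4 × 5.510/15.50 = 5.119 V.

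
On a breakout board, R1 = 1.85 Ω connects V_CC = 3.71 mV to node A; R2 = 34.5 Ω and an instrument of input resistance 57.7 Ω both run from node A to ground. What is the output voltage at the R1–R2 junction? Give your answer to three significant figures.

First combine the lower leg with the load: R2 ‖ R_L = 21.59 Ω.
Voltage divider with the loaded lower leg: V_out = 3.71 × 21.59/(1.85 + 21.59) = 3.71 × 0.9211 = 3.417 mV.
(Unloaded it would be 3.52 mV; the load pulls it down.)

V_out ≈ 3.42 mV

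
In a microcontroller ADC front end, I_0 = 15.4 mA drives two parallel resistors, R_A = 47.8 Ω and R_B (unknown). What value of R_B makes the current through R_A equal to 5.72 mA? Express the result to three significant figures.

R_B ≈ 28.2 Ω

In a two-way split, I_A/I_0 = R_B/(R_A + R_B).
5.72/15.4 = R_B/(R_A + R_B) → R_B = R_A · (0.3714)/(1 − 0.3714) = 47.8 × 0.5909 = 28.25 Ω.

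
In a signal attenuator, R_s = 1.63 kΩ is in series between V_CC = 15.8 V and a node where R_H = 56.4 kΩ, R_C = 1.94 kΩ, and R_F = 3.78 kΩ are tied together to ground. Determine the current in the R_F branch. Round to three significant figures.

I ≈ 1.82 mA

Parallel bank: R_p = 1/(1/56.4 + 1/1.94 + 1/3.78) = 1.254 kΩ.
V_A = 15.8 × 1.254/2.884 = 6.869 V.
Branch current I = V_A/R_F = 6.869/3.78 = 1.817 mA.
(Equivalently: I_total = 5.479 mA, then current-divider fraction G_k/ΣG = 0.3316.)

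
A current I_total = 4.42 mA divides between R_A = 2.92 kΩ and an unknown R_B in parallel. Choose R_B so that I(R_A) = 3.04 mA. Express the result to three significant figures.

R_B ≈ 6.43 kΩ

The fraction through R_A equals R_B/(R_A+R_B).
With f = 0.6878, R_B = R_A · f/(1−f) = 2.92 × 2.203 = 6.432 kΩ.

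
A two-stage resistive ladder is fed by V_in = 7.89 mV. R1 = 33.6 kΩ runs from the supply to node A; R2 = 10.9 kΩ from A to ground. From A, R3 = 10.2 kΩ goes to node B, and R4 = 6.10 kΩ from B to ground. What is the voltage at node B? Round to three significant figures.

Looking into the second stage from A: R3 + R4 = 16.30 kΩ appears in parallel with R2.
R2 ‖ (R3+R4) = 6.532 kΩ.
V_A = 7.89 × 6.532/(33.6 + 6.532) = 1.284 mV.
Stage 2 is unloaded, so V_B = V_A · R4/(R3+R4) = 1.284 × 6.10/16.30 = 0.4806 mV.

V_B ≈ 0.481 mV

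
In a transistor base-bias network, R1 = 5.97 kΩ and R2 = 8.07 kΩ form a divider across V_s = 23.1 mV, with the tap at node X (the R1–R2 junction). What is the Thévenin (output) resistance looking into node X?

R_th ≈ 3.43 kΩ

Zeroing V_s shorts the top of R1 to ground, so R_th = R1 ‖ R2 = 3.431 kΩ.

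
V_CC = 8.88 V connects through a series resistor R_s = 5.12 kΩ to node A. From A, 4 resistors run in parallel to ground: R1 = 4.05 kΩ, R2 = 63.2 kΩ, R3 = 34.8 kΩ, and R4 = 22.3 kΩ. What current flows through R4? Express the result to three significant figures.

I ≈ 0.146 mA

Parallel bank: R_p = 1/(1/4.05 + 1/63.2 + 1/34.8 + 1/22.3) = 2.973 kΩ.
Node voltage V_A = V_CC · R_p/(R_s + R_p) = 8.88 × 0.3674 = 3.262 V.
I(R4) = V_A / R4 = 3.262/22.3 = 0.1463 mA.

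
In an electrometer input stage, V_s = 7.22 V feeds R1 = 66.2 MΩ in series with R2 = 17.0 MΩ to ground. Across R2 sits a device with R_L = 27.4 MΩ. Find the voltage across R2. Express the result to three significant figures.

First combine the lower leg with the load: R2 ‖ R_L = 10.49 MΩ.
Then V_out = V_s · R2'/(R1 + R2') = 7.22 × 10.49/76.69 = 0.9877 V.

V_out ≈ 0.988 V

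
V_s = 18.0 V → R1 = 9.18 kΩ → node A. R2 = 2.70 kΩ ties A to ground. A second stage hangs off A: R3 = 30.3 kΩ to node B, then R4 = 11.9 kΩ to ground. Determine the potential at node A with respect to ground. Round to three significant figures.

V_A ≈ 3.90 V

Looking into the second stage from A: R3 + R4 = 42.20 kΩ appears in parallel with R2.
Effective lower resistance at A: R2 ‖ 42.20 = 2.538 kΩ.
First divider: V_A = V_s · 2.538/(9.18 + 2.538) = 3.898 V.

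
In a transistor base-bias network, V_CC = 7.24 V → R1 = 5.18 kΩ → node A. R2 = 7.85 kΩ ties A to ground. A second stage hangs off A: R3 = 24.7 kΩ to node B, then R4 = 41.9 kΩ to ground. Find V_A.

V_A ≈ 4.17 V

Node A sees R2 in parallel with the series input of stage 2, R3 + R4 = 66.60 kΩ.
Effective lower resistance at A: R2 ‖ 66.60 = 7.022 kΩ.
V_A = 7.24 × 7.022/(5.18 + 7.022) = 4.167 V.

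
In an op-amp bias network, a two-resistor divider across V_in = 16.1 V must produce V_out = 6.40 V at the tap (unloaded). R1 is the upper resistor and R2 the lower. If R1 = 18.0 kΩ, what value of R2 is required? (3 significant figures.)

The divider ratio is R2/(R1+R2) = 6.40/16.1 = 0.3975.
R2 = R1 · 0.3975/(1 − 0.3975) = 11.88 kΩ.

R2 ≈ 11.9 kΩ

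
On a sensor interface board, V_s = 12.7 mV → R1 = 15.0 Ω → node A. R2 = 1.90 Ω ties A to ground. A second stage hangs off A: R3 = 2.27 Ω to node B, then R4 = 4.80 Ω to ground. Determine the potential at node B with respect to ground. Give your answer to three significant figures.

V_B ≈ 0.783 mV

Looking into the second stage from A: R3 + R4 = 7.070 Ω appears in parallel with R2.
Effective lower resistance at A: R2 ‖ 7.070 = 1.498 Ω.
So V_A = 12.7 × 0.09077 = 1.153 mV.
V_B = V_A × 0.6789 = 0.7827 mV.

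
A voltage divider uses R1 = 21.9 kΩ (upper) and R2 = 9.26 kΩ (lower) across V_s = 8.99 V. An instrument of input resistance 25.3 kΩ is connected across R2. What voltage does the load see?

V_out ≈ 2.12 V

R2 ‖ R_L = (9.26 × 25.3)/(9.26 + 25.3) = 6.779 kΩ.
Now apply the divider: V_out = 8.99 × 0.2364 = 2.125 V.
(Unloaded it would be 2.67 V; the load pulls it down.)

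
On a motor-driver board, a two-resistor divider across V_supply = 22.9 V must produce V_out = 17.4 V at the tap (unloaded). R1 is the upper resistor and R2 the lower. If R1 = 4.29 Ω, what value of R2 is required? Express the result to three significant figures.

R2 ≈ 13.6 Ω

V_out/V_supply = R2/(R1+R2) = 0.7598.
So R2 = R1 · V_out/(V_supply − V_out) = 4.29 × 17.4/(22.9 − 17.4) = 4.29 × 3.164 = 13.57 Ω.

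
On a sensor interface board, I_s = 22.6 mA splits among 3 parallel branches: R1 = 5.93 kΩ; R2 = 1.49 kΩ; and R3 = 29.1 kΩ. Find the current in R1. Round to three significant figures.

I ≈ 4.36 mA

Conductances: ΣG = 1/5.93 + 1/1.49 + 1/29.1 = 0.8741 (1/kΩ).
By the current-divider rule, I = I_s · G_k/ΣG = 22.6 × 0.1929 = 4.360 mA.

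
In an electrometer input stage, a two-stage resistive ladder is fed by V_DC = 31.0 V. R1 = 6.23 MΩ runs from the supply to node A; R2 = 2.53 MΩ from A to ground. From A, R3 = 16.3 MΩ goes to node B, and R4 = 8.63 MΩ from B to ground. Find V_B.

Node A sees R2 in parallel with the series input of stage 2, R3 + R4 = 24.93 MΩ.
R2 ‖ (R3+R4) = 2.297 MΩ.
First divider: V_A = V_DC · 2.297/(6.23 + 2.297) = 8.351 V.
V_B = V_A × 0.3462 = 2.891 V.

V_B ≈ 2.89 V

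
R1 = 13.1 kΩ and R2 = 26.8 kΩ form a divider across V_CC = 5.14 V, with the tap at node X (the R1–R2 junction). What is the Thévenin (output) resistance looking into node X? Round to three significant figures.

Looking into X with the source shorted: R_th = R1·R2/(R1+R2) = 13.10 × 26.8/39.90 = 8.799 kΩ.

R_th ≈ 8.80 kΩ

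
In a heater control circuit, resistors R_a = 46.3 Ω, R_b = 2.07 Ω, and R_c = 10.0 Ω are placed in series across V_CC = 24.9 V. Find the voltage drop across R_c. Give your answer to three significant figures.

V ≈ 4.27 V

Series total: ΣR = 46.3 + 2.07 + 10.0 = 58.37 Ω.
Voltage divider: V = V_CC · (10.00 / 58.37) = 24.9 × 0.1713 = 4.266 V.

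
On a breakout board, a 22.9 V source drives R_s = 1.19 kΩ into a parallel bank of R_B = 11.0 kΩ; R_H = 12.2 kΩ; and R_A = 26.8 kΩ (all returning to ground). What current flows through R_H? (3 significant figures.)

I ≈ 1.50 mA

Parallel bank: R_p = 1/(1/11.0 + 1/12.2 + 1/26.8) = 4.758 kΩ.
Node voltage V_A = V_in · R_p/(R_s + R_p) = 22.9 × 0.7999 = 18.32 V.
Branch current I = V_A/R_H = 18.32/12.2 = 1.501 mA.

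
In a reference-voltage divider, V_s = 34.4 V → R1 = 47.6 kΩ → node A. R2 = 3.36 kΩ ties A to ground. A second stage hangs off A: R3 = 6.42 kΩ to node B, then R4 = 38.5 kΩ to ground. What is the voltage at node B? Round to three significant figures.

Node A sees R2 in parallel with the series input of stage 2, R3 + R4 = 44.92 kΩ.
R2 ‖ (R3+R4) = 3.126 kΩ.
First divider: V_A = V_s · 3.126/(47.6 + 3.126) = 2.120 V.
Stage 2 is unloaded, so V_B = V_A · R4/(R3+R4) = 2.120 × 38.5/44.92 = 1.817 V.

V_B ≈ 1.82 V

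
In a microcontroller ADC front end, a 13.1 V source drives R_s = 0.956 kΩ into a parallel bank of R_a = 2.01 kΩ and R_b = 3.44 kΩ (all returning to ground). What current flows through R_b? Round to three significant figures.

Parallel bank: R_p = 1/(1/2.01 + 1/3.44) = 1.269 kΩ.
V_A = 13.1 × 1.269/2.225 = 7.471 V.
I(R_b) = V_A / R_b = 7.471/3.44 = 2.172 mA.
(Equivalently: I_total = 5.888 mA, then current-divider fraction G_k/ΣG = 0.3688.)

I ≈ 2.17 mA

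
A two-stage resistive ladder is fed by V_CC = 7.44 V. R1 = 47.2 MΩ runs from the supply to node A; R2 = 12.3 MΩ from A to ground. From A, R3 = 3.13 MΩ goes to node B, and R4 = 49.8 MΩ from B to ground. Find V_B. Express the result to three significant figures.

V_B ≈ 1.22 V

The second stage (R3 + R4 = 52.93 MΩ) loads node A in parallel with R2.
R2 ‖ (R3+R4) = 9.981 MΩ.
So V_A = 7.44 × 0.1745 = 1.299 V.
Stage 2 is unloaded, so V_B = V_A · R4/(R3+R4) = 1.299 × 49.8/52.93 = 1.222 V.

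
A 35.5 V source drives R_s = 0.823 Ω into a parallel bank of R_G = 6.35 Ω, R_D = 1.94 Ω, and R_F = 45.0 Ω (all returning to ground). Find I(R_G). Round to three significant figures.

I ≈ 3.56 A

Equivalent of the parallel group: R_p = 1.439 Ω.
Node voltage V_A = V_DC · R_p/(R_s + R_p) = 35.5 × 0.6361 = 22.58 V.
I(R_G) = V_A / R_G = 22.58/6.35 = 3.556 A.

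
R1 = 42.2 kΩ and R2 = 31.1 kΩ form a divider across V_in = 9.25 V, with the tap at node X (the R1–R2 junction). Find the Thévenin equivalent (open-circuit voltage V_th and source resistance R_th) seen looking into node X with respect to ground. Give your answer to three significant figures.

V_th ≈ 3.92 V, R_th ≈ 17.9 kΩ

V_th is the unloaded tap voltage: V_in · R2/(R1+R2) = 9.25 × 0.4243 = 3.925 V.
Looking into X with the source shorted: R_th = R1·R2/(R1+R2) = 42.20 × 31.1/73.30 = 17.90 kΩ.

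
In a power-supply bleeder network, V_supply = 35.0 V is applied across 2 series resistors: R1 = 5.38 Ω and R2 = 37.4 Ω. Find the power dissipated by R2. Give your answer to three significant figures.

P ≈ 25.0 W

ΣR = 42.78 Ω → I = 35.0/42.78 = 0.8181 A.
V(R2) = I·R = 30.60 V; P = V·I = 30.60 × 0.8181 = 25.03 W.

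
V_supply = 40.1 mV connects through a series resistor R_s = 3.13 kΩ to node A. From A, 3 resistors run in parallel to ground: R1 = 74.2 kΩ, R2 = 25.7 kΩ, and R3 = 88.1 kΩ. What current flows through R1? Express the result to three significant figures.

I ≈ 0.451 µA

Combine the parallel branches: R_p = (1/74.2 + 1/25.7 + 1/88.1)⁻¹ = 15.69 kΩ.
V_A = 40.1 × 15.69/18.82 = 33.43 mV.
Branch current I = V_A/R1 = 33.43/74.2 = 0.4505 µA.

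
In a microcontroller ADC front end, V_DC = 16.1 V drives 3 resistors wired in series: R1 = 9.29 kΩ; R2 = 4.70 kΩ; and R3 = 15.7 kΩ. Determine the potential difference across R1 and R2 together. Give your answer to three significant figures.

Total series resistance ΣR = 9.29 + 4.70 + 15.7 = 29.69 kΩ.
R_{R1..R2} = 9.29 + 4.70 = 13.99 kΩ.
V = V_DC · R/ΣR = 16.1 × 0.4712 = 7.586 V.

V ≈ 7.59 V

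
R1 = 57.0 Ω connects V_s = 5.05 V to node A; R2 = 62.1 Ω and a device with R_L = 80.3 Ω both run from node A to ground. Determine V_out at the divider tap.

The load sits in parallel with R2, giving an effective lower resistance R2' = R2·R_L/(R2+R_L) = 35.02 Ω.
Voltage divider with the loaded lower leg: V_out = 5.05 × 35.02/(57.0 + 35.02) = 5.05 × 0.3806 = 1.922 V.
(Unloaded it would be 2.63 V; the load pulls it down.)

V_out ≈ 1.92 V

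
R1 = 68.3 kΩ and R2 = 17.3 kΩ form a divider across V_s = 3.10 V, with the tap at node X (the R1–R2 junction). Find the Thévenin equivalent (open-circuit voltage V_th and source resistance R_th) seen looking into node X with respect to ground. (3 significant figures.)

Open-circuit (no load on X): V_th = V_s · R2/(R1 + R2) = 3.10 × 17.3/(68.30 + 17.3) = 0.6265 V.
Looking into X with the source shorted: R_th = R1·R2/(R1+R2) = 68.30 × 17.3/85.60 = 13.80 kΩ.

V_th ≈ 0.627 V, R_th ≈ 13.8 kΩ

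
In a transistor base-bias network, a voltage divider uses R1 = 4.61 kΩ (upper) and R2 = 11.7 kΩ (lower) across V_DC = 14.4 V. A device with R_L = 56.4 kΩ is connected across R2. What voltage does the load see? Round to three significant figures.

First combine the lower leg with the load: R2 ‖ R_L = 9.690 kΩ.
Then V_out = V_DC · R2'/(R1 + R2') = 14.4 × 9.690/14.30 = 9.758 V.

V_out ≈ 9.76 V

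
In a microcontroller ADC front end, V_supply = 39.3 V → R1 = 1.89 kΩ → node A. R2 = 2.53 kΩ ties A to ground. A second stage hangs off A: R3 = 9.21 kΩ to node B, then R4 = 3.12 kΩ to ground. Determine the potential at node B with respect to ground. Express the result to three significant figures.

V_B ≈ 5.23 V

Looking into the second stage from A: R3 + R4 = 12.33 kΩ appears in parallel with R2.
R2 ‖ (R3+R4) = 2.099 kΩ.
First divider: V_A = V_supply · 2.099/(1.89 + 2.099) = 20.68 V.
Then the unloaded second divider: V_B = V_A × R4/(R3+R4) = 20.68 × 0.2530 = 5.233 V.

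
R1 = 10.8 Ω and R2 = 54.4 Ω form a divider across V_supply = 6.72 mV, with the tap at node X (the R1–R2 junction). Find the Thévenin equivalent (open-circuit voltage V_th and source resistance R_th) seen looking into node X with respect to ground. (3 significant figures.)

V_th ≈ 5.61 mV, R_th ≈ 9.01 Ω

With X open, the divider is unloaded: V_th = 6.72 × 54.4/65.20 = 5.607 mV.
Looking into X with the source shorted: R_th = R1·R2/(R1+R2) = 10.80 × 54.4/65.20 = 9.011 Ω.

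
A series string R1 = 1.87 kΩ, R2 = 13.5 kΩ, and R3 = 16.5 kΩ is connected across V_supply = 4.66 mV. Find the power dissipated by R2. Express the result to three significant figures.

ΣR = 31.87 kΩ → I = 4.66/31.87 = 0.1462 µA.
P = I²R = 0.02138 × 13.5 = 0.2886 nW.

P ≈ 0.289 nW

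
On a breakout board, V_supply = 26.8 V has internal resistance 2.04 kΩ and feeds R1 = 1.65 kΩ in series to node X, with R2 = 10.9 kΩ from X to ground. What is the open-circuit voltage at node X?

V_th ≈ 20.0 V

R1' = 2.04 + 1.65 = 3.690 kΩ (source resistance + R1).
Open-circuit (no load on X): V_th = V_supply · R2/(R1' + R2) = 26.8 × 10.9/(3.690 + 10.9) = 20.02 V.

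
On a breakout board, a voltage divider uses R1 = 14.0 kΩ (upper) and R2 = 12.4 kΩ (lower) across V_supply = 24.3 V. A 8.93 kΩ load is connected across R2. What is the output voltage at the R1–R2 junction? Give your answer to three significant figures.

First combine the lower leg with the load: R2 ‖ R_L = 5.191 kΩ.
Voltage divider with the loaded lower leg: V_out = 24.3 × 5.191/(14.0 + 5.191) = 24.3 × 0.2705 = 6.573 V.
(Unloaded it would be 11.4 V; the load pulls it down.)

V_out ≈ 6.57 V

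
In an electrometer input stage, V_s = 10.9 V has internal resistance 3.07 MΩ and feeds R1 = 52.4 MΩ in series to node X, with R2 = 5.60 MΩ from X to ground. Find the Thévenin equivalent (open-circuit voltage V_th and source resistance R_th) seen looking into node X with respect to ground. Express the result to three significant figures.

V_th ≈ 1.00 V, R_th ≈ 5.09 MΩ

R1' = 3.07 + 52.4 = 55.47 MΩ (source resistance + R1).
V_th is the unloaded tap voltage: V_s · R2/(R1'+R2) = 10.9 × 0.09170 = 0.9995 V.
With V_s suppressed (replaced by a short), R_th = R1' ‖ R2 = (55.47 × 5.60)/(55.47 + 5.60) = 5.086 MΩ.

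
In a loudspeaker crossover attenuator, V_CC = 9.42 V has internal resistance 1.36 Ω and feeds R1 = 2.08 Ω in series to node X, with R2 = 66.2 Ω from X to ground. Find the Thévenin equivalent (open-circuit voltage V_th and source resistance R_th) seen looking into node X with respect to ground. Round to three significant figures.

V_th ≈ 8.95 V, R_th ≈ 3.27 Ω

R1' = 1.36 + 2.08 = 3.440 Ω (source resistance + R1).
Open-circuit (no load on X): V_th = V_CC · R2/(R1' + R2) = 9.42 × 66.2/(3.440 + 66.2) = 8.955 V.
With V_CC suppressed (replaced by a short), R_th = R1' ‖ R2 = (3.440 × 66.2)/(3.440 + 66.2) = 3.270 Ω.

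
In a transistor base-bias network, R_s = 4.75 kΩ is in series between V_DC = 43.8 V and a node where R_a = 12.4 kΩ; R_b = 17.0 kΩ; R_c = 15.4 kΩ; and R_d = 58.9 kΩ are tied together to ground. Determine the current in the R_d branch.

Combine the parallel branches: R_p = (1/12.4 + 1/17.0 + 1/15.4 + 1/58.9)⁻¹ = 4.517 kΩ.
Node voltage V_A = V_DC · R_p/(R_s + R_p) = 43.8 × 0.4874 = 21.35 V.
Branch current I = V_A/R_d = 21.35/58.9 = 0.3625 mA.

I ≈ 0.362 mA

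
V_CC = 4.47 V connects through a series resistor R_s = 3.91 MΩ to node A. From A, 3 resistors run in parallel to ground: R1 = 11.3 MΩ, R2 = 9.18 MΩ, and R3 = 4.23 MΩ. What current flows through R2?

Combine the parallel branches: R_p = (1/11.3 + 1/9.18 + 1/4.23)⁻¹ = 2.305 MΩ.
V_A by voltage divider: V_A = 4.47 × 2.305/(3.91 + 2.305) = 1.658 V.
Branch current I = V_A/R2 = 1.658/9.18 = 0.1806 µA.

I ≈ 0.181 µA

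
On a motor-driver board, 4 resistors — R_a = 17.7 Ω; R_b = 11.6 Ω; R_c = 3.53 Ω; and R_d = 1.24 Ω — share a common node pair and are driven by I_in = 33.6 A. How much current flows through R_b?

Total conductance ΣG = 1/17.7 + 1/11.6 + 1/3.53 + 1/1.24 = 1.232 (units of 1/Ω).
Current divider: I(R_b) = I_in · G_k/ΣG = 33.6 × (0.08621/1.232) = 33.6 × 0.06995 = 2.350 A.

I ≈ 2.35 A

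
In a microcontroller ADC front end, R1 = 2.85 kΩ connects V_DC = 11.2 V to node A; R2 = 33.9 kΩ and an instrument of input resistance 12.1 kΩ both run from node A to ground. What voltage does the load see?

First combine the lower leg with the load: R2 ‖ R_L = 8.917 kΩ.
Now apply the divider: V_out = 11.2 × 0.7578 = 8.487 V.
(Unloaded it would be 10.3 V; the load pulls it down.)

V_out ≈ 8.49 V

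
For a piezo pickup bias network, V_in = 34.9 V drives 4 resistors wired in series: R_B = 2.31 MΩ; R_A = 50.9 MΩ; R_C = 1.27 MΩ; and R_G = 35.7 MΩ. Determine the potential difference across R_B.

ΣR = 2.31 + 50.9 + 1.27 + 35.7 = 90.18 MΩ.
Voltage divider: V = V_in · (2.310 / 90.18) = 34.9 × 0.02562 = 0.8940 V.

V ≈ 0.894 V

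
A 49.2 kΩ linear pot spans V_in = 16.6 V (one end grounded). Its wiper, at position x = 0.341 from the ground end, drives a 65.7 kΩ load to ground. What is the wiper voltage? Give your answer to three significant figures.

Split the track: R_lower = x·R_p = 16.78 kΩ, R_upper = (1−x)·R_p = 32.42 kΩ.
Lower segment in parallel with the load: 16.78 ‖ 65.7 = 13.36 kΩ.
V_out = 16.6 × 13.36/(32.42 + 13.36) = 4.845 V.
(Unloaded: V_out = x·V_in = 5.66 V.)

V_out ≈ 4.85 V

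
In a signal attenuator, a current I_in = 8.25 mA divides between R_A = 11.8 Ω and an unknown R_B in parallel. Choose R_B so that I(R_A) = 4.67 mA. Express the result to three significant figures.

Two-branch current divider: I_A = I_in · R_B/(R_A + R_B).
With f = 0.5661, R_B = R_A · f/(1−f) = 11.8 × 1.304 = 15.39 Ω.

R_B ≈ 15.4 Ω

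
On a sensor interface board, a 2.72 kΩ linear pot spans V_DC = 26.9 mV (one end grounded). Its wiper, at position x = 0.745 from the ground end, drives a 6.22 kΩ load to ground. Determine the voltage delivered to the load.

V_out ≈ 18.5 mV

Lower segment x·R_p = 2.026 kΩ; upper segment (1−x)·R_p = 0.6936 kΩ.
R_L loads the lower segment: effective lower R = 1.528 kΩ.
Then V_out = V_DC · 1.528/(0.6936 + 1.528) = 18.50 mV.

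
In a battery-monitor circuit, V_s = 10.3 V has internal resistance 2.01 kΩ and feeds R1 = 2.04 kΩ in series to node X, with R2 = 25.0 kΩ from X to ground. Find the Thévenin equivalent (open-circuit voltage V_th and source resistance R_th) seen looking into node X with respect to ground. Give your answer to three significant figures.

V_th ≈ 8.86 V, R_th ≈ 3.49 kΩ

R1' = 2.01 + 2.04 = 4.050 kΩ (source resistance + R1).
With X open, the divider is unloaded: V_th = 10.3 × 25.0/29.05 = 8.864 V.
Looking into X with the source shorted: R_th = R1'·R2/(R1'+R2) = 4.050 × 25.0/29.05 = 3.485 kΩ.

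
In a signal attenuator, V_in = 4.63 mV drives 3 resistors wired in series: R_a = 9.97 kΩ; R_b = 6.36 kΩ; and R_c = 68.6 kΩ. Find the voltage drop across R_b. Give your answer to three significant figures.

V ≈ 0.347 mV

Total series resistance ΣR = 9.97 + 6.36 + 68.6 = 84.93 kΩ.
By the voltage-divider rule, V = 4.63 × 6.360/84.93 = 0.3467 mV.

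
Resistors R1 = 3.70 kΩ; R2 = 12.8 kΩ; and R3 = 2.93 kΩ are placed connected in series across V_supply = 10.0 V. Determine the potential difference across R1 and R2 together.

V ≈ 8.49 V

Total series resistance ΣR = 3.70 + 12.8 + 2.93 = 19.43 kΩ.
R_{R1..R2} = 3.70 + 12.8 = 16.50 kΩ.
V = V_supply · R/ΣR = 10.0 × 0.8492 = 8.492 V.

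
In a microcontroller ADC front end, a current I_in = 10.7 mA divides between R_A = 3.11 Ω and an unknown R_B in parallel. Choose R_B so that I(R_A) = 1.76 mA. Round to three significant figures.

Two-branch current divider: I_A = I_in · R_B/(R_A + R_B).
1.76/10.7 = R_B/(R_A + R_B) → R_B = R_A · (0.1645)/(1 − 0.1645) = 3.11 × 0.1969 = 0.6123 Ω.

R_B ≈ 0.612 Ω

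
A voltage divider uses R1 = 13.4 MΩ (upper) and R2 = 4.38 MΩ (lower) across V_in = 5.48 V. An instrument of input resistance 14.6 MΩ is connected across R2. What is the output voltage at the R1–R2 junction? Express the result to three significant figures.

R2 ‖ R_L = (4.38 × 14.6)/(4.38 + 14.6) = 3.369 MΩ.
Then V_out = V_in · R2'/(R1 + R2') = 5.48 × 3.369/16.77 = 1.101 V.
(Unloaded it would be 1.35 V; the load pulls it down.)

V_out ≈ 1.10 V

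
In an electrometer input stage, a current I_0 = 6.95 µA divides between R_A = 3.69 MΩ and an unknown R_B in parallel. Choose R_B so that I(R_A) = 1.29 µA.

In a two-way split, I_A/I_0 = R_B/(R_A + R_B).
1.29/6.95 = R_B/(R_A + R_B) → R_B = R_A · (0.1856)/(1 − 0.1856) = 3.69 × 0.2279 = 0.8410 MΩ.

R_B ≈ 0.841 MΩ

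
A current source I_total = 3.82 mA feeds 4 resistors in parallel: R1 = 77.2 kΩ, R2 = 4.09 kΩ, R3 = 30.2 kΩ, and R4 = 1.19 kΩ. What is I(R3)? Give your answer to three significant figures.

I ≈ 0.112 mA

Conductances: ΣG = 1/77.2 + 1/4.09 + 1/30.2 + 1/1.19 = 1.131 (1/kΩ).
By the current-divider rule, I = I_total · G_k/ΣG = 3.82 × 0.02928 = 0.1118 mA.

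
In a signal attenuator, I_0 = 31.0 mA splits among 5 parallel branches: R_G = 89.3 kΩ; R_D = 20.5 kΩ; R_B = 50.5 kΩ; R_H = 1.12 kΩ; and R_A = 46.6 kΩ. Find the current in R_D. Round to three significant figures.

I ≈ 1.52 mA

Conductances: ΣG = 1/89.3 + 1/20.5 + 1/50.5 + 1/1.12 + 1/46.6 = 0.9941 (1/kΩ).
Current divider: I(R_D) = I_0 · G_k/ΣG = 31.0 × (0.04878/0.9941) = 31.0 × 0.04907 = 1.521 mA.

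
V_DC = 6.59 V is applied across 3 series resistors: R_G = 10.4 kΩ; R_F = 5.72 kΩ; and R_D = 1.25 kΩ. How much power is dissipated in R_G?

ΣR = 17.37 kΩ → I = 6.59/17.37 = 0.3794 mA.
V(R_G) = I·R = 3.946 V; P = V·I = 3.946 × 0.3794 = 1.497 mW.

P ≈ 1.50 mW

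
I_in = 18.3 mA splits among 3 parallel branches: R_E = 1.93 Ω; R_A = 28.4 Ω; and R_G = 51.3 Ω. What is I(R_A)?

I ≈ 1.12 mA

Total conductance ΣG = 1/1.93 + 1/28.4 + 1/51.3 = 0.5728 (units of 1/Ω).
Current divider: I(R_A) = I_in · G_k/ΣG = 18.3 × (0.03521/0.5728) = 18.3 × 0.06147 = 1.125 mA.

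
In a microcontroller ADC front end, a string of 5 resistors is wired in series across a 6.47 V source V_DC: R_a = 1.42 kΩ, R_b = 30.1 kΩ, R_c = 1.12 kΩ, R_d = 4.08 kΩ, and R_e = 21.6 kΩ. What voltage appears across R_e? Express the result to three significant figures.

V ≈ 2.40 V

Total series resistance ΣR = 1.42 + 30.1 + 1.12 + 4.08 + 21.6 = 58.32 kΩ.
V = V_DC · R/ΣR = 6.47 × 0.3704 = 2.396 V.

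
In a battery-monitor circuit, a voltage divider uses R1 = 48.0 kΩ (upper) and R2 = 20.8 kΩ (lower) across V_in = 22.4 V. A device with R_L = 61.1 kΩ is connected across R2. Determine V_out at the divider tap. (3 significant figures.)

V_out ≈ 5.47 V

First combine the lower leg with the load: R2 ‖ R_L = 15.52 kΩ.
Voltage divider with the loaded lower leg: V_out = 22.4 × 15.52/(48.0 + 15.52) = 22.4 × 0.2443 = 5.472 V.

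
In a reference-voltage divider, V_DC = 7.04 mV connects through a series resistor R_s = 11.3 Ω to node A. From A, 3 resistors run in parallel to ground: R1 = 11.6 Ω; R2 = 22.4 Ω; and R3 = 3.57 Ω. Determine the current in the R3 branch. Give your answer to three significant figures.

I ≈ 0.349 mA

Equivalent of the parallel group: R_p = 2.433 Ω.
V_A = 7.04 × 2.433/13.73 = 1.247 mV.
Branch current I = V_A/R3 = 1.247/3.57 = 0.3494 mA.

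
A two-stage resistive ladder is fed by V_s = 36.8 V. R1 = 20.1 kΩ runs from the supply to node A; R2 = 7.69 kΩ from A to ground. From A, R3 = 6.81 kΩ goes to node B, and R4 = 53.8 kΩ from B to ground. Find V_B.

V_B ≈ 8.28 V

The second stage (R3 + R4 = 60.61 kΩ) loads node A in parallel with R2.
Effective lower resistance at A: R2 ‖ 60.61 = 6.824 kΩ.
First divider: V_A = V_s · 6.824/(20.1 + 6.824) = 9.327 V.
Stage 2 is unloaded, so V_B = V_A · R4/(R3+R4) = 9.327 × 53.8/60.61 = 8.279 V.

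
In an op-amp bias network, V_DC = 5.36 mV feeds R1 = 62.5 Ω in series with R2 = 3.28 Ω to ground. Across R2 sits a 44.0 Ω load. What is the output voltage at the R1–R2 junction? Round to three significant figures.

The load sits in parallel with R2, giving an effective lower resistance R2' = R2·R_L/(R2+R_L) = 3.052 Ω.
Voltage divider with the loaded lower leg: V_out = 5.36 × 3.052/(62.5 + 3.052) = 5.36 × 0.04657 = 0.2496 mV.
(Unloaded it would be 0.267 mV; the load pulls it down.)

V_out ≈ 0.250 mV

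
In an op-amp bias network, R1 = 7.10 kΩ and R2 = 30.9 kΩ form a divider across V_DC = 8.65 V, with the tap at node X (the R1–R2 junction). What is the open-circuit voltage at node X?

V_th ≈ 7.03 V

With X open, the divider is unloaded: V_th = 8.65 × 30.9/38.00 = 7.034 V.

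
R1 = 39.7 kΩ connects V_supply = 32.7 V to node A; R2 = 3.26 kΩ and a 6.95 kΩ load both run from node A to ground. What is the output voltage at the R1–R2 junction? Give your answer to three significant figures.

First combine the lower leg with the load: R2 ‖ R_L = 2.219 kΩ.
Voltage divider with the loaded lower leg: V_out = 32.7 × 2.219/(39.7 + 2.219) = 32.7 × 0.05294 = 1.731 V.

V_out ≈ 1.73 V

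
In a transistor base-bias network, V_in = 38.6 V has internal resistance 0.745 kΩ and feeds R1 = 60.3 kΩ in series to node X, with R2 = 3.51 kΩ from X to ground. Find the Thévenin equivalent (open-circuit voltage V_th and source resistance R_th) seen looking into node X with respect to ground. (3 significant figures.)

R1' = 0.745 + 60.3 = 61.04 kΩ (source resistance + R1).
V_th is the unloaded tap voltage: V_in · R2/(R1'+R2) = 38.6 × 0.05437 = 2.099 V.
Looking into X with the source shorted: R_th = R1'·R2/(R1'+R2) = 61.04 × 3.51/64.55 = 3.319 kΩ.

V_th ≈ 2.10 V, R_th ≈ 3.32 kΩ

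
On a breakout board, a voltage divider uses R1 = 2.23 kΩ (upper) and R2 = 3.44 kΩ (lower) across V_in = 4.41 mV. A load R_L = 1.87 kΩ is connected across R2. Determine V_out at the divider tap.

The load sits in parallel with R2, giving an effective lower resistance R2' = R2·R_L/(R2+R_L) = 1.211 kΩ.
Voltage divider with the loaded lower leg: V_out = 4.41 × 1.211/(2.23 + 1.211) = 4.41 × 0.3520 = 1.552 mV.

V_out ≈ 1.55 mV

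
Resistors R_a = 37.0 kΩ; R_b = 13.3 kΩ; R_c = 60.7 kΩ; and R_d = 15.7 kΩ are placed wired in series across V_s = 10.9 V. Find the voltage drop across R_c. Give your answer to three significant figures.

Total series resistance ΣR = 37.0 + 13.3 + 60.7 + 15.7 = 126.7 kΩ.
Voltage divider: V = V_s · (60.70 / 126.7) = 10.9 × 0.4791 = 5.222 V.

V ≈ 5.22 V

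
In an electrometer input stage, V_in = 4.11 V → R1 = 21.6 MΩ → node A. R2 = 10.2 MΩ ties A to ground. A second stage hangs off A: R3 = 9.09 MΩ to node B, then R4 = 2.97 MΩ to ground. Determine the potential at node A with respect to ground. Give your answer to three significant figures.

V_A ≈ 0.837 V

Node A sees R2 in parallel with the series input of stage 2, R3 + R4 = 12.06 MΩ.
Effective lower resistance at A: R2 ‖ 12.06 = 5.526 MΩ.
So V_A = 4.11 × 0.2037 = 0.8373 V.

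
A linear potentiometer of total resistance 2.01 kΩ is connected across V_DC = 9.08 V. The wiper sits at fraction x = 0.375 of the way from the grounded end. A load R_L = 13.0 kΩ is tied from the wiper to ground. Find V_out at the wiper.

V_out ≈ 3.29 V

Split the track: R_lower = x·R_p = 0.7537 kΩ, R_upper = (1−x)·R_p = 1.256 kΩ.
Lower segment in parallel with the load: 0.7537 ‖ 13.0 = 0.7124 kΩ.
Loaded-divider output: V_out = 9.08 × 0.3619 = 3.286 V.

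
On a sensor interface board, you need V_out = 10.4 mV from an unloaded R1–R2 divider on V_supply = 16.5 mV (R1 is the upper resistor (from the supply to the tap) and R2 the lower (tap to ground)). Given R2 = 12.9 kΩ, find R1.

R1 ≈ 7.57 kΩ

Required fraction k = V_out/V_supply = 0.6303.
Rearranging, R1 = R2·(1−k)/k = 12.9 × 0.5865 = 7.566 kΩ.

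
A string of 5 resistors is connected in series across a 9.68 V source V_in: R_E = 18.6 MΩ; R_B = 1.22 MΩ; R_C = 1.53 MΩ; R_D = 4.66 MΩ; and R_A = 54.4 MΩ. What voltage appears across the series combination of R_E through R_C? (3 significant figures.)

V ≈ 2.57 V

Series total: ΣR = 18.6 + 1.22 + 1.53 + 4.66 + 54.4 = 80.41 MΩ.
R_{R_E..R_C} = 18.6 + 1.22 + 1.53 = 21.35 MΩ.
Voltage divider: V = V_in · (21.35 / 80.41) = 9.68 × 0.2655 = 2.570 V.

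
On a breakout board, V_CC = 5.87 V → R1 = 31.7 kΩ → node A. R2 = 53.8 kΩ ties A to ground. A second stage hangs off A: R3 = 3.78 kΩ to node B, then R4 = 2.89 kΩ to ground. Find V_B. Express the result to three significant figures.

V_B ≈ 0.401 V

Looking into the second stage from A: R3 + R4 = 6.670 kΩ appears in parallel with R2.
Effective lower resistance at A: R2 ‖ 6.670 = 5.934 kΩ.
So V_A = 5.87 × 0.1577 = 0.9256 V.
Stage 2 is unloaded, so V_B = V_A · R4/(R3+R4) = 0.9256 × 2.89/6.670 = 0.4010 V.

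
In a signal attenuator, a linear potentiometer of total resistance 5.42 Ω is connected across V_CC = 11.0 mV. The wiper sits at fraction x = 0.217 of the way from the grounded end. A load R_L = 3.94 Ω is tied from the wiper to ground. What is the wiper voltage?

V_out ≈ 1.93 mV

The pot divides into 4.244 Ω above the wiper and 1.176 Ω below.
(x·R_p) ‖ R_L = 0.9058 Ω.
V_out = 11.0 × 0.9058/(4.244 + 0.9058) = 1.935 mV.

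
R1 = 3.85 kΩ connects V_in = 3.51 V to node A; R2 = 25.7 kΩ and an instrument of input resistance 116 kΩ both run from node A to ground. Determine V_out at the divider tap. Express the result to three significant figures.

V_out ≈ 2.97 V

First combine the lower leg with the load: R2 ‖ R_L = 21.04 kΩ.
Voltage divider with the loaded lower leg: V_out = 3.51 × 21.04/(3.85 + 21.04) = 3.51 × 0.8453 = 2.967 V.
(Unloaded it would be 3.05 V; the load pulls it down.)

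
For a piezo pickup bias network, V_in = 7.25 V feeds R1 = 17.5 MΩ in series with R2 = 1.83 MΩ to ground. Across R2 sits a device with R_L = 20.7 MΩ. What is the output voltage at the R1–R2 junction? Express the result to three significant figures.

V_out ≈ 0.636 V

The load sits in parallel with R2, giving an effective lower resistance R2' = R2·R_L/(R2+R_L) = 1.681 MΩ.
Voltage divider with the loaded lower leg: V_out = 7.25 × 1.681/(17.5 + 1.681) = 7.25 × 0.08766 = 0.6355 V.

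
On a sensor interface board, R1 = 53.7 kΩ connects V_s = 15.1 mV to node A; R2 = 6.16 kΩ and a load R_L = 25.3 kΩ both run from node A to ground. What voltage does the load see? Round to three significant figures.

V_out ≈ 1.28 mV

The load sits in parallel with R2, giving an effective lower resistance R2' = R2·R_L/(R2+R_L) = 4.954 kΩ.
Voltage divider with the loaded lower leg: V_out = 15.1 × 4.954/(53.7 + 4.954) = 15.1 × 0.08446 = 1.275 mV.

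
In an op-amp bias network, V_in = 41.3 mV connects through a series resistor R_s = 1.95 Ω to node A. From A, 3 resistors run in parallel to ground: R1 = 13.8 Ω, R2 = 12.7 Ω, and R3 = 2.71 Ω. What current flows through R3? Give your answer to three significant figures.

I ≈ 7.57 mA

Combine the parallel branches: R_p = (1/13.8 + 1/12.7 + 1/2.71)⁻¹ = 1.922 Ω.
V_A = 41.3 × 1.922/3.872 = 20.50 mV.
Branch current I = V_A/R3 = 20.50/2.71 = 7.565 mA.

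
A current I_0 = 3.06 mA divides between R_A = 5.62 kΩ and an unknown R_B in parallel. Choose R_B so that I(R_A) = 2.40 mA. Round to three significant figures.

R_B ≈ 20.4 kΩ

The fraction through R_A equals R_B/(R_A+R_B).
2.40/3.06 = R_B/(R_A + R_B) → R_B = R_A · (0.7843)/(1 − 0.7843) = 5.62 × 3.636 = 20.44 kΩ.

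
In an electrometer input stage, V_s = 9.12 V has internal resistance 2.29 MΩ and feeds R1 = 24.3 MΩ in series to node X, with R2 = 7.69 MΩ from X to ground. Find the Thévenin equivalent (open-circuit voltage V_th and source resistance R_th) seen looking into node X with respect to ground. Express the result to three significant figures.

R1' = 2.29 + 24.3 = 26.59 MΩ (source resistance + R1).
With X open, the divider is unloaded: V_th = 9.12 × 7.69/34.28 = 2.046 V.
With V_s suppressed (replaced by a short), R_th = R1' ‖ R2 = (26.59 × 7.69)/(26.59 + 7.69) = 5.965 MΩ.

V_th ≈ 2.05 V, R_th ≈ 5.96 MΩ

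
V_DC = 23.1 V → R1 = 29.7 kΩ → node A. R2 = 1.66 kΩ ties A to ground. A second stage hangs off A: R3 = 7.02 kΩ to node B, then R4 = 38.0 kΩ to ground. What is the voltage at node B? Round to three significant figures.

V_B ≈ 0.997 V

Node A sees R2 in parallel with the series input of stage 2, R3 + R4 = 45.02 kΩ.
R2 ‖ (R3+R4) = 1.601 kΩ.
First divider: V_A = V_DC · 1.601/(29.7 + 1.601) = 1.182 V.
Stage 2 is unloaded, so V_B = V_A · R4/(R3+R4) = 1.182 × 38.0/45.02 = 0.9973 V.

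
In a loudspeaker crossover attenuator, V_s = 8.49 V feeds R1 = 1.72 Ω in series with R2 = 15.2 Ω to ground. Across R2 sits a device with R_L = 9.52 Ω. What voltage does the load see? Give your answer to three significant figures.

V_out ≈ 6.56 V

R2 ‖ R_L = (15.2 × 9.52)/(15.2 + 9.52) = 5.854 Ω.
Voltage divider with the loaded lower leg: V_out = 8.49 × 5.854/(1.72 + 5.854) = 8.49 × 0.7729 = 6.562 V.
(Unloaded it would be 7.63 V; the load pulls it down.)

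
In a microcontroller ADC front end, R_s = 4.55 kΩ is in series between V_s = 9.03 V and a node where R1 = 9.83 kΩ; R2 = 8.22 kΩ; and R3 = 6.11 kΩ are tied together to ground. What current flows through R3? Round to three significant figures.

Equivalent of the parallel group: R_p = 2.584 kΩ.
Node voltage V_A = V_s · R_p/(R_s + R_p) = 9.03 × 0.3622 = 3.270 V.
I(R3) = V_A / R3 = 3.270/6.11 = 0.5353 mA.

I ≈ 0.535 mA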